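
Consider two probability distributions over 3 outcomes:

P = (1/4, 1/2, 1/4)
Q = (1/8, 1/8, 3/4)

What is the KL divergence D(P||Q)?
D(P||Q) = Σ P(i) log₂(P(i)/Q(i))
  i=0: (1/4) × log₂((1/4)/(1/8)) = (1/4) × log₂(2) = 0.2500
  i=1: (1/2) × log₂((1/2)/(1/8)) = (1/2) × log₂(4) = 1.0000
  i=2: (1/4) × log₂((1/4)/(3/4)) = (1/4) × log₂(1/3) = -0.3962
D(P||Q) = 0.2500 + 1.0000 - 0.3962
  = 0.8538 bits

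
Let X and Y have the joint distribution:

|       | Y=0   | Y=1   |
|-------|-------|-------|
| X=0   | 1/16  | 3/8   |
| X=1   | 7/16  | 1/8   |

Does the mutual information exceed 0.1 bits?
Marginal P(X) (row sums):
  P(X=0) = 1/16 + 3/8 = 7/16
  P(X=1) = 7/16 + 1/8 = 9/16
Marginal P(Y) (column sums):
  P(Y=0) = 1/16 + 7/16 = 1/2
  P(Y=1) = 3/8 + 1/8 = 1/2

H(X) = -[(7/16)·log₂(7/16) + (9/16)·log₂(9/16)]
  = 0.5218 + 0.4669
  = 0.9887 bits
H(Y) = -[(1/2)·log₂(1/2) + (1/2)·log₂(1/2)]
  = 0.5000 + 0.5000
  = 1.0000 bits
H(X,Y) = -[(1/16)·log₂(1/16) + (3/8)·log₂(3/8) + (7/16)·log₂(7/16) + (1/8)·log₂(1/8)]
  = 0.2500 + 0.5306 + 0.5218 + 0.3750
  = 1.6774 bits

I(X;Y) = H(X) + H(Y) - H(X,Y)
  = 0.9887 + 1.0000 - 1.6774
  = 0.3113 bits

Yes. I(X;Y) = 0.3113 bits, which is > 0.1 bits.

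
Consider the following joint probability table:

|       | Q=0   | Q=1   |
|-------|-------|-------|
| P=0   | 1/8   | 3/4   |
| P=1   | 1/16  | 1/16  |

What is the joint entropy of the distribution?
H(P,Q) = -Σ P(P,Q) log₂ P(P,Q), summed over the non-zero cells:
H(P,Q) = -[(1/8)·log₂(1/8) + (3/4)·log₂(3/4) + (1/16)·log₂(1/16) + (1/16)·log₂(1/16)]
  = 0.3750 + 0.3113 + 0.2500 + 0.2500
  = 1.1863 bits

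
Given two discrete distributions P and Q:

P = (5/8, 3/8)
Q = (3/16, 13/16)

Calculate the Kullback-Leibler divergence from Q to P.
D(P||Q) = Σ P(i) log₂(P(i)/Q(i))
  i=0: (5/8) × log₂((5/8)/(3/16)) = (5/8) × log₂(10/3) = 1.0856
  i=1: (3/8) × log₂((3/8)/(13/16)) = (3/8) × log₂(6/13) = -0.4183
D(P||Q) = 1.0856 - 0.4183
  = 0.6673 bits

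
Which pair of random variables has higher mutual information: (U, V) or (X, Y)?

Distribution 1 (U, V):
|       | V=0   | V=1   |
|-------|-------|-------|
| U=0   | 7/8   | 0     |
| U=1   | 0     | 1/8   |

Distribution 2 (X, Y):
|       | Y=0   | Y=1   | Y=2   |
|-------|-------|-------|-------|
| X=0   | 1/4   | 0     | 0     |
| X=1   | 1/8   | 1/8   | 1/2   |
Distribution 1 (U, V):
Marginal P(U) (row sums):
  P(U=0) = 7/8 + 0 = 7/8
  P(U=1) = 0 + 1/8 = 1/8
Marginal P(V) (column sums):
  P(V=0) = 7/8 + 0 = 7/8
  P(V=1) = 0 + 1/8 = 1/8

H(U) = -[(7/8)·log₂(7/8) + (1/8)·log₂(1/8)]
  = 0.1686 + 0.3750
  = 0.5436 bits
H(V) = -[(7/8)·log₂(7/8) + (1/8)·log₂(1/8)]
  = 0.1686 + 0.3750
  = 0.5436 bits
H(U,V) = -[(7/8)·log₂(7/8) + (1/8)·log₂(1/8)]
  = 0.1686 + 0.3750
  = 0.5436 bits

I(U;V) = H(U) + H(V) - H(U,V)
  = 0.5436 + 0.5436 - 0.5436
  = 0.5436 bits

Distribution 2 (X, Y):
Marginal P(X) (row sums):
  P(X=0) = 1/4 + 0 + 0 = 1/4
  P(X=1) = 1/8 + 1/8 + 1/2 = 3/4
Marginal P(Y) (column sums):
  P(Y=0) = 1/4 + 1/8 = 3/8
  P(Y=1) = 0 + 1/8 = 1/8
  P(Y=2) = 0 + 1/2 = 1/2

H(X) = -[(1/4)·log₂(1/4) + (3/4)·log₂(3/4)]
  = 0.5000 + 0.3113
  = 0.8113 bits
H(Y) = -[(3/8)·log₂(3/8) + (1/8)·log₂(1/8) + (1/2)·log₂(1/2)]
  = 0.5306 + 0.3750 + 0.5000
  = 1.4056 bits
H(X,Y) = -[(1/4)·log₂(1/4) + (1/8)·log₂(1/8) + (1/8)·log₂(1/8) + (1/2)·log₂(1/2)]
  = 0.5000 + 0.3750 + 0.3750 + 0.5000
  = 1.7500 bits

I(X;Y) = H(X) + H(Y) - H(X,Y)
  = 0.8113 + 1.4056 - 1.7500
  = 0.4669 bits

I(U;V) = 0.5436 bits > I(X;Y) = 0.4669 bits, so (U, V) has the higher mutual information (stronger dependence).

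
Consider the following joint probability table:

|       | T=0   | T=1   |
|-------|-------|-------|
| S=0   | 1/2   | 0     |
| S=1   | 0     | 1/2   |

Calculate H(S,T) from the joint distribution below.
H(S,T) = -Σ P(S,T) log₂ P(S,T), summed over the non-zero cells:
H(S,T) = -[(1/2)·log₂(1/2) + (1/2)·log₂(1/2)]
  = 0.5000 + 0.5000
  = 1.0000 bits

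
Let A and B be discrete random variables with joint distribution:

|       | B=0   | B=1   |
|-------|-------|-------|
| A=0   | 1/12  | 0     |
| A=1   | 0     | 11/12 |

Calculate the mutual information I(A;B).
Marginal P(A) (row sums):
  P(A=0) = 1/12 + 0 = 1/12
  P(A=1) = 0 + 11/12 = 11/12
Marginal P(B) (column sums):
  P(B=0) = 1/12 + 0 = 1/12
  P(B=1) = 0 + 11/12 = 11/12

H(A) = -[(1/12)·log₂(1/12) + (11/12)·log₂(11/12)]
  = 0.2987 + 0.1151
  = 0.4138 bits
H(B) = -[(1/12)·log₂(1/12) + (11/12)·log₂(11/12)]
  = 0.2987 + 0.1151
  = 0.4138 bits
H(A,B) = -[(1/12)·log₂(1/12) + (11/12)·log₂(11/12)]
  = 0.2987 + 0.1151
  = 0.4138 bits

I(A;B) = H(A) + H(B) - H(A,B)
  = 0.4138 + 0.4138 - 0.4138
  = 0.4138 bits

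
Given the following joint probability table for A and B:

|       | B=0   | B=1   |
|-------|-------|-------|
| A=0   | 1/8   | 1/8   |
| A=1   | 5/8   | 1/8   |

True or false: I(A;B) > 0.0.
Marginal P(A) (row sums):
  P(A=0) = 1/8 + 1/8 = 1/4
  P(A=1) = 5/8 + 1/8 = 3/4
Marginal P(B) (column sums):
  P(B=0) = 1/8 + 5/8 = 3/4
  P(B=1) = 1/8 + 1/8 = 1/4

H(A) = -[(1/4)·log₂(1/4) + (3/4)·log₂(3/4)]
  = 0.5000 + 0.3113
  = 0.8113 bits
H(B) = -[(3/4)·log₂(3/4) + (1/4)·log₂(1/4)]
  = 0.3113 + 0.5000
  = 0.8113 bits
H(A,B) = -[(1/8)·log₂(1/8) + (1/8)·log₂(1/8) + (5/8)·log₂(5/8) + (1/8)·log₂(1/8)]
  = 0.3750 + 0.3750 + 0.4238 + 0.3750
  = 1.5488 bits

I(A;B) = H(A) + H(B) - H(A,B)
  = 0.8113 + 0.8113 - 1.5488
  = 0.0738 bits

True. I(A;B) = 0.0738 bits, which is > 0.0 bits.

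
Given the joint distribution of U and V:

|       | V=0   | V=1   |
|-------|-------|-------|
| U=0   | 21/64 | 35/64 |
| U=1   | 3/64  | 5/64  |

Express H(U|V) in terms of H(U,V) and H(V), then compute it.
H(U|V) = H(U,V) - H(V)

Marginal P(V) (column sums):
  P(V=0) = 21/64 + 3/64 = 3/8
  P(V=1) = 35/64 + 5/64 = 5/8

H(U,V) = -[(21/64)·log₂(21/64) + (35/64)·log₂(35/64) + (3/64)·log₂(3/64) + (5/64)·log₂(5/64)]
  = 0.5275 + 0.4762 + 0.2070 + 0.2873
  = 1.4980 bits
H(V) = -[(3/8)·log₂(3/8) + (5/8)·log₂(5/8)]
  = 0.5306 + 0.4238
  = 0.9544 bits

H(U|V) = 1.4980 - 0.9544 = 0.5436 bits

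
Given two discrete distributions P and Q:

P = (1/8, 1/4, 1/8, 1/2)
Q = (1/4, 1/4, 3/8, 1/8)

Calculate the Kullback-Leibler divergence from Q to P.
D(P||Q) = Σ P(i) log₂(P(i)/Q(i))
  i=0: (1/8) × log₂((1/8)/(1/4)) = (1/8) × log₂(1/2) = -0.1250
  i=1: (1/4) × log₂((1/4)/(1/4)) = (1/4) × log₂(1) = 0.0000
  i=2: (1/8) × log₂((1/8)/(3/8)) = (1/8) × log₂(1/3) = -0.1981
  i=3: (1/2) × log₂((1/2)/(1/8)) = (1/2) × log₂(4) = 1.0000
D(P||Q) = -0.1250 + 0.0000 - 0.1981 + 1.0000
  = 0.6769 bits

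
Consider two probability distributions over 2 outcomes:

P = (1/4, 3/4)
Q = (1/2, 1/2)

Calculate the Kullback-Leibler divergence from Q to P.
D(P||Q) = Σ P(i) log₂(P(i)/Q(i))
  i=0: (1/4) × log₂((1/4)/(1/2)) = (1/4) × log₂(1/2) = -0.2500
  i=1: (3/4) × log₂((3/4)/(1/2)) = (3/4) × log₂(3/2) = 0.4387
D(P||Q) = -0.2500 + 0.4387
  = 0.1887 bits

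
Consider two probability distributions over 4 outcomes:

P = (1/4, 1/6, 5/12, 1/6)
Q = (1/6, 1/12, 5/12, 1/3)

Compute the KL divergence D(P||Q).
D(P||Q) = Σ P(i) log₂(P(i)/Q(i))
  i=0: (1/4) × log₂((1/4)/(1/6)) = (1/4) × log₂(3/2) = 0.1462
  i=1: (1/6) × log₂((1/6)/(1/12)) = (1/6) × log₂(2) = 0.1667
  i=2: (5/12) × log₂((5/12)/(5/12)) = (5/12) × log₂(1) = 0.0000
  i=3: (1/6) × log₂((1/6)/(1/3)) = (1/6) × log₂(1/2) = -0.1667
D(P||Q) = 0.1462 + 0.1667 + 0.0000 - 0.1667
  = 0.1462 bits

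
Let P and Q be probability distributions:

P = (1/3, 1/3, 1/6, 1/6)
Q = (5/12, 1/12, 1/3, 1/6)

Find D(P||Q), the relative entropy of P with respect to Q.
D(P||Q) = Σ P(i) log₂(P(i)/Q(i))
  i=0: (1/3) × log₂((1/3)/(5/12)) = (1/3) × log₂(4/5) = -0.1073
  i=1: (1/3) × log₂((1/3)/(1/12)) = (1/3) × log₂(4) = 0.6667
  i=2: (1/6) × log₂((1/6)/(1/3)) = (1/6) × log₂(1/2) = -0.1667
  i=3: (1/6) × log₂((1/6)/(1/6)) = (1/6) × log₂(1) = 0.0000
D(P||Q) = -0.1073 + 0.6667 - 0.1667 + 0.0000
  = 0.3927 bits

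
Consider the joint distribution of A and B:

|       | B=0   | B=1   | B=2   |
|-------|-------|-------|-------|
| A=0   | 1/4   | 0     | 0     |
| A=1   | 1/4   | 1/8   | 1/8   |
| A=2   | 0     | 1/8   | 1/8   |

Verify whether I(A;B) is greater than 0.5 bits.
Marginal P(A) (row sums):
  P(A=0) = 1/4 + 0 + 0 = 1/4
  P(A=1) = 1/4 + 1/8 + 1/8 = 1/2
  P(A=2) = 0 + 1/8 + 1/8 = 1/4
Marginal P(B) (column sums):
  P(B=0) = 1/4 + 1/4 + 0 = 1/2
  P(B=1) = 0 + 1/8 + 1/8 = 1/4
  P(B=2) = 0 + 1/8 + 1/8 = 1/4

H(A) = -[(1/4)·log₂(1/4) + (1/2)·log₂(1/2) + (1/4)·log₂(1/4)]
  = 0.5000 + 0.5000 + 0.5000
  = 1.5000 bits
H(B) = -[(1/2)·log₂(1/2) + (1/4)·log₂(1/4) + (1/4)·log₂(1/4)]
  = 0.5000 + 0.5000 + 0.5000
  = 1.5000 bits
H(A,B) = -[(1/4)·log₂(1/4) + (1/4)·log₂(1/4) + (1/8)·log₂(1/8) + (1/8)·log₂(1/8) + (1/8)·log₂(1/8) + (1/8)·log₂(1/8)]
  = 0.5000 + 0.5000 + 0.3750 + 0.3750 + 0.3750 + 0.3750
  = 2.5000 bits

I(A;B) = H(A) + H(B) - H(A,B)
  = 1.5000 + 1.5000 - 2.5000
  = 0.5000 bits

No. I(A;B) = 0.5000 bits, which is ≤ 0.5 bits.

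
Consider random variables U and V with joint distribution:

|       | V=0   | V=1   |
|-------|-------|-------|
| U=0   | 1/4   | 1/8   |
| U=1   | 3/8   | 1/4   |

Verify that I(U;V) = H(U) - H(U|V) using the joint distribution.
Left side, from I(U;V) = H(U) + H(V) - H(U,V):
Marginal P(U) (row sums):
  P(U=0) = 1/4 + 1/8 = 3/8
  P(U=1) = 3/8 + 1/4 = 5/8
Marginal P(V) (column sums):
  P(V=0) = 1/4 + 3/8 = 5/8
  P(V=1) = 1/8 + 1/4 = 3/8

H(U) = -[(3/8)·log₂(3/8) + (5/8)·log₂(5/8)]
  = 0.5306 + 0.4238
  = 0.9544 bits
H(V) = -[(5/8)·log₂(5/8) + (3/8)·log₂(3/8)]
  = 0.4238 + 0.5306
  = 0.9544 bits
H(U,V) = -[(1/4)·log₂(1/4) + (1/8)·log₂(1/8) + (3/8)·log₂(3/8) + (1/4)·log₂(1/4)]
  = 0.5000 + 0.3750 + 0.5306 + 0.5000
  = 1.9056 bits

I(U;V) = H(U) + H(V) - H(U,V)
  = 0.9544 + 0.9544 - 1.9056
  = 0.0032 bits

Right side, with H(U|V) computed directly from the conditional probabilities:
H(U|V) = -Σ P(U,V)·log₂ P(U|V), where P(U|V) = P(U,V) / P(V)
  (U=0,V=0): P(U|V) = (1/4)/(5/8) = 2/5;  -(1/4)·log₂(2/5) = 0.3305
  (U=0,V=1): P(U|V) = (1/8)/(3/8) = 1/3;  -(1/8)·log₂(1/3) = 0.1981
  (U=1,V=0): P(U|V) = (3/8)/(5/8) = 3/5;  -(3/8)·log₂(3/5) = 0.2764
  (U=1,V=1): P(U|V) = (1/4)/(3/8) = 2/3;  -(1/4)·log₂(2/3) = 0.1462
H(U|V) = 0.3305 + 0.1981 + 0.2764 + 0.1462
  = 0.9512 bits
H(U) - H(U|V) = 0.9544 - 0.9512 = 0.0032 bits

Both sides equal 0.0032 bits, so I(U;V) = H(U) - H(U|V) ✓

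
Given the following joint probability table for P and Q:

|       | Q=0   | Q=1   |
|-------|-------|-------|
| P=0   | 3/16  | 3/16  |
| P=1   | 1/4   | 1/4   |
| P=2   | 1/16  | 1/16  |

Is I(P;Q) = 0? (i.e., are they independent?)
Marginal P(P) (row sums):
  P(P=0) = 3/16 + 3/16 = 3/8
  P(P=1) = 1/4 + 1/4 = 1/2
  P(P=2) = 1/16 + 1/16 = 1/8
Marginal P(Q) (column sums):
  P(Q=0) = 3/16 + 1/4 + 1/16 = 1/2
  P(Q=1) = 3/16 + 1/4 + 1/16 = 1/2

P and Q are independent iff P(P=i,Q=j) = P(P=i)·P(Q=j) for every cell.
  P(P=0)·P(Q=0) = 3/8 × 1/2 = 3/16 = P(P=0,Q=0) ✓
  P(P=0)·P(Q=1) = 3/8 × 1/2 = 3/16 = P(P=0,Q=1) ✓
  P(P=1)·P(Q=0) = 1/2 × 1/2 = 1/4 = P(P=1,Q=0) ✓
  P(P=1)·P(Q=1) = 1/2 × 1/2 = 1/4 = P(P=1,Q=1) ✓
  P(P=2)·P(Q=0) = 1/8 × 1/2 = 1/16 = P(P=2,Q=0) ✓
  P(P=2)·P(Q=1) = 1/8 × 1/2 = 1/16 = P(P=2,Q=1) ✓

Yes, P and Q are independent: every cell factors, so I(P;Q) = 0 bits.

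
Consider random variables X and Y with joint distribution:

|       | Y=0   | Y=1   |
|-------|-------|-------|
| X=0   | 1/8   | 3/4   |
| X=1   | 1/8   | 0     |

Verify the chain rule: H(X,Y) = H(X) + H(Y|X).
Left side:
H(X,Y) = -[(1/8)·log₂(1/8) + (3/4)·log₂(3/4) + (1/8)·log₂(1/8)]
  = 0.3750 + 0.3113 + 0.3750
  = 1.0613 bits

Right side:
Marginal P(X) (row sums):
  P(X=0) = 1/8 + 3/4 = 7/8
  P(X=1) = 1/8 + 0 = 1/8
H(X) = -[(7/8)·log₂(7/8) + (1/8)·log₂(1/8)]
  = 0.1686 + 0.3750
  = 0.5436 bits
H(Y|X) = -Σ P(X,Y)·log₂ P(Y|X), where P(Y|X) = P(X,Y) / P(X)
  (cells with P(X,Y) = 0 contribute 0)
  (X=0,Y=0): P(Y|X) = (1/8)/(7/8) = 1/7;  -(1/8)·log₂(1/7) = 0.3509
  (X=0,Y=1): P(Y|X) = (3/4)/(7/8) = 6/7;  -(3/4)·log₂(6/7) = 0.1668
  (X=1,Y=0): P(Y|X) = (1/8)/(1/8) = 1;  -(1/8)·log₂(1) = 0.0000
H(Y|X) = 0.3509 + 0.1668 + 0.0000
  = 0.5177 bits
H(X) + H(Y|X) = 0.5436 + 0.5177 = 1.0613 bits

Both sides equal 1.0613 bits, so the chain rule holds ✓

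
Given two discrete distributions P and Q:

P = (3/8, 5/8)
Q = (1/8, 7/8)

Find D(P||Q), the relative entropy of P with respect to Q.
D(P||Q) = Σ P(i) log₂(P(i)/Q(i))
  i=0: (3/8) × log₂((3/8)/(1/8)) = (3/8) × log₂(3) = 0.5944
  i=1: (5/8) × log₂((5/8)/(7/8)) = (5/8) × log₂(5/7) = -0.3034
D(P||Q) = 0.5944 - 0.3034
  = 0.2910 bits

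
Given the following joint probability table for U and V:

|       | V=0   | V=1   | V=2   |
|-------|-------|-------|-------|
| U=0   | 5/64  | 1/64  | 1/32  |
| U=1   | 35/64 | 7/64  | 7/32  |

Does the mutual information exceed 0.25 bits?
Marginal P(U) (row sums):
  P(U=0) = 5/64 + 1/64 + 1/32 = 1/8
  P(U=1) = 35/64 + 7/64 + 7/32 = 7/8
Marginal P(V) (column sums):
  P(V=0) = 5/64 + 35/64 = 5/8
  P(V=1) = 1/64 + 7/64 = 1/8
  P(V=2) = 1/32 + 7/32 = 1/4

H(U) = -[(1/8)·log₂(1/8) + (7/8)·log₂(7/8)]
  = 0.3750 + 0.1686
  = 0.5436 bits
H(V) = -[(5/8)·log₂(5/8) + (1/8)·log₂(1/8) + (1/4)·log₂(1/4)]
  = 0.4238 + 0.3750 + 0.5000
  = 1.2988 bits
H(U,V) = -[(5/64)·log₂(5/64) + (1/64)·log₂(1/64) + (1/32)·log₂(1/32) + (35/64)·log₂(35/64) + (7/64)·log₂(7/64) + (7/32)·log₂(7/32)]
  = 0.2873 + 0.0938 + 0.1563 + 0.4762 + 0.3492 + 0.4796
  = 1.8424 bits

I(U;V) = H(U) + H(V) - H(U,V)
  = 0.5436 + 1.2988 - 1.8424
  = 0.0000 bits

No. I(U;V) = 0.0000 bits, which is ≤ 0.25 bits.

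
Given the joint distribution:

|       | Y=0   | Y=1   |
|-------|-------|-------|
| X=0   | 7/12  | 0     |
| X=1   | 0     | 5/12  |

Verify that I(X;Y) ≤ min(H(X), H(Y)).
Marginal P(X) (row sums):
  P(X=0) = 7/12 + 0 = 7/12
  P(X=1) = 0 + 5/12 = 5/12
Marginal P(Y) (column sums):
  P(Y=0) = 7/12 + 0 = 7/12
  P(Y=1) = 0 + 5/12 = 5/12

H(X) = -[(7/12)·log₂(7/12) + (5/12)·log₂(5/12)]
  = 0.4536 + 0.5263
  = 0.9799 bits
H(Y) = -[(7/12)·log₂(7/12) + (5/12)·log₂(5/12)]
  = 0.4536 + 0.5263
  = 0.9799 bits
H(X,Y) = -[(7/12)·log₂(7/12) + (5/12)·log₂(5/12)]
  = 0.4536 + 0.5263
  = 0.9799 bits

I(X;Y) = H(X) + H(Y) - H(X,Y)
  = 0.9799 + 0.9799 - 0.9799
  = 0.9799 bits

min(H(X), H(Y)) = min(0.9799, 0.9799) = 0.9799 bits
Since 0.9799 ≤ 0.9799, the bound is satisfied ✓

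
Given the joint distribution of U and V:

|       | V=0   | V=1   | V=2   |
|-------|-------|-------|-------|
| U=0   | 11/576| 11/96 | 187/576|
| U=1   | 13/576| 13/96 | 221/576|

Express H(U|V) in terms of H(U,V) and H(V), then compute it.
H(U|V) = H(U,V) - H(V)

Marginal P(V) (column sums):
  P(V=0) = 11/576 + 13/576 = 1/24
  P(V=1) = 11/96 + 13/96 = 1/4
  P(V=2) = 187/576 + 221/576 = 17/24

H(U,V) = -[(11/576)·log₂(11/576) + (11/96)·log₂(11/96) + (187/576)·log₂(187/576) + (13/576)·log₂(13/576) + (13/96)·log₂(13/96) + (221/576)·log₂(221/576)]
  = 0.1091 + 0.3581 + 0.5269 + 0.1234 + 0.3906 + 0.5303
  = 2.0384 bits
H(V) = -[(1/24)·log₂(1/24) + (1/4)·log₂(1/4) + (17/24)·log₂(17/24)]
  = 0.1910 + 0.5000 + 0.3524
  = 1.0434 bits

H(U|V) = 2.0384 - 1.0434 = 0.9950 bits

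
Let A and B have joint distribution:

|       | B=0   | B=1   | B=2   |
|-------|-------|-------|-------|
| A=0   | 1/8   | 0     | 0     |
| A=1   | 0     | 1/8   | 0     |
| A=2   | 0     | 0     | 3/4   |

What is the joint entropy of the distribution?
H(A,B) = -Σ P(A,B) log₂ P(A,B), summed over the non-zero cells:
H(A,B) = -[(1/8)·log₂(1/8) + (1/8)·log₂(1/8) + (3/4)·log₂(3/4)]
  = 0.3750 + 0.3750 + 0.3113
  = 1.0613 bits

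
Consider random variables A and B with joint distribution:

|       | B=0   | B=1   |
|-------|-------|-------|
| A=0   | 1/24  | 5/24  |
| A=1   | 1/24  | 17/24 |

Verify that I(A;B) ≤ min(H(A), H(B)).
Marginal P(A) (row sums):
  P(A=0) = 1/24 + 5/24 = 1/4
  P(A=1) = 1/24 + 17/24 = 3/4
Marginal P(B) (column sums):
  P(B=0) = 1/24 + 1/24 = 1/12
  P(B=1) = 5/24 + 17/24 = 11/12

H(A) = -[(1/4)·log₂(1/4) + (3/4)·log₂(3/4)]
  = 0.5000 + 0.3113
  = 0.8113 bits
H(B) = -[(1/12)·log₂(1/12) + (11/12)·log₂(11/12)]
  = 0.2987 + 0.1151
  = 0.4138 bits
H(A,B) = -[(1/24)·log₂(1/24) + (5/24)·log₂(5/24) + (1/24)·log₂(1/24) + (17/24)·log₂(17/24)]
  = 0.1910 + 0.4715 + 0.1910 + 0.3524
  = 1.2059 bits

I(A;B) = H(A) + H(B) - H(A,B)
  = 0.8113 + 0.4138 - 1.2059
  = 0.0192 bits

min(H(A), H(B)) = min(0.8113, 0.4138) = 0.4138 bits
Since 0.0192 ≤ 0.4138, the bound is satisfied ✓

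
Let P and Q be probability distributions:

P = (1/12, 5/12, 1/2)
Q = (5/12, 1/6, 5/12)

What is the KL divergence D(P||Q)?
D(P||Q) = Σ P(i) log₂(P(i)/Q(i))
  i=0: (1/12) × log₂((1/12)/(5/12)) = (1/12) × log₂(1/5) = -0.1935
  i=1: (5/12) × log₂((5/12)/(1/6)) = (5/12) × log₂(5/2) = 0.5508
  i=2: (1/2) × log₂((1/2)/(5/12)) = (1/2) × log₂(6/5) = 0.1315
D(P||Q) = -0.1935 + 0.5508 + 0.1315
  = 0.4888 bits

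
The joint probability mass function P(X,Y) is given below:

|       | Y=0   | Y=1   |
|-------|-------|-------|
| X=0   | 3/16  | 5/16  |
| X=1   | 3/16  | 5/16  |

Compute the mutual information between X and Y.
Marginal P(X) (row sums):
  P(X=0) = 3/16 + 5/16 = 1/2
  P(X=1) = 3/16 + 5/16 = 1/2
Marginal P(Y) (column sums):
  P(Y=0) = 3/16 + 3/16 = 3/8
  P(Y=1) = 5/16 + 5/16 = 5/8

H(X) = -[(1/2)·log₂(1/2) + (1/2)·log₂(1/2)]
  = 0.5000 + 0.5000
  = 1.0000 bits
H(Y) = -[(3/8)·log₂(3/8) + (5/8)·log₂(5/8)]
  = 0.5306 + 0.4238
  = 0.9544 bits
H(X,Y) = -[(3/16)·log₂(3/16) + (5/16)·log₂(5/16) + (3/16)·log₂(3/16) + (5/16)·log₂(5/16)]
  = 0.4528 + 0.5244 + 0.4528 + 0.5244
  = 1.9544 bits

I(X;Y) = H(X) + H(Y) - H(X,Y)
  = 1.0000 + 0.9544 - 1.9544
  = 0.0000 bits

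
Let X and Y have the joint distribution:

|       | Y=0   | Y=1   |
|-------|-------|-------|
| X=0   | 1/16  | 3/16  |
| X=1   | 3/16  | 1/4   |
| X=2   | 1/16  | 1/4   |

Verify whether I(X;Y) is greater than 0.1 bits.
Marginal P(X) (row sums):
  P(X=0) = 1/16 + 3/16 = 1/4
  P(X=1) = 3/16 + 1/4 = 7/16
  P(X=2) = 1/16 + 1/4 = 5/16
Marginal P(Y) (column sums):
  P(Y=0) = 1/16 + 3/16 + 1/16 = 5/16
  P(Y=1) = 3/16 + 1/4 + 1/4 = 11/16

H(X) = -[(1/4)·log₂(1/4) + (7/16)·log₂(7/16) + (5/16)·log₂(5/16)]
  = 0.5000 + 0.5218 + 0.5244
  = 1.5462 bits
H(Y) = -[(5/16)·log₂(5/16) + (11/16)·log₂(11/16)]
  = 0.5244 + 0.3716
  = 0.8960 bits
H(X,Y) = -[(1/16)·log₂(1/16) + (3/16)·log₂(3/16) + (3/16)·log₂(3/16) + (1/4)·log₂(1/4) + (1/16)·log₂(1/16) + (1/4)·log₂(1/4)]
  = 0.2500 + 0.4528 + 0.4528 + 0.5000 + 0.2500 + 0.5000
  = 2.4056 bits

I(X;Y) = H(X) + H(Y) - H(X,Y)
  = 1.5462 + 0.8960 - 2.4056
  = 0.0366 bits

No. I(X;Y) = 0.0366 bits, which is ≤ 0.1 bits.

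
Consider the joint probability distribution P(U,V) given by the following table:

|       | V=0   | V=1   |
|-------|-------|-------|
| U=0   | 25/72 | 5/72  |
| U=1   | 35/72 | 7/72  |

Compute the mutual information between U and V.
Marginal P(U) (row sums):
  P(U=0) = 25/72 + 5/72 = 5/12
  P(U=1) = 35/72 + 7/72 = 7/12
Marginal P(V) (column sums):
  P(V=0) = 25/72 + 35/72 = 5/6
  P(V=1) = 5/72 + 7/72 = 1/6

H(U) = -[(5/12)·log₂(5/12) + (7/12)·log₂(7/12)]
  = 0.5263 + 0.4536
  = 0.9799 bits
H(V) = -[(5/6)·log₂(5/6) + (1/6)·log₂(1/6)]
  = 0.2192 + 0.4308
  = 0.6500 bits
H(U,V) = -[(25/72)·log₂(25/72) + (5/72)·log₂(5/72) + (35/72)·log₂(35/72) + (7/72)·log₂(7/72)]
  = 0.5299 + 0.2672 + 0.5059 + 0.3269
  = 1.6299 bits

I(U;V) = H(U) + H(V) - H(U,V)
  = 0.9799 + 0.6500 - 1.6299
  = 0.0000 bits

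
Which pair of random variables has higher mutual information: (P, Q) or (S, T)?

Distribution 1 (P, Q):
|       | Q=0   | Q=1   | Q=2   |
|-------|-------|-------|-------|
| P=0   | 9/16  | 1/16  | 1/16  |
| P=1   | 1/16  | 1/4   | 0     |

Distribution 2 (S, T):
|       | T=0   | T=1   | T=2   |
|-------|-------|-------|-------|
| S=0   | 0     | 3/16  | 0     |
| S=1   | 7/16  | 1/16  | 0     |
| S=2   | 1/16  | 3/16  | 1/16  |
Distribution 1 (P, Q):
Marginal P(P) (row sums):
  P(P=0) = 9/16 + 1/16 + 1/16 = 11/16
  P(P=1) = 1/16 + 1/4 + 0 = 5/16
Marginal P(Q) (column sums):
  P(Q=0) = 9/16 + 1/16 = 5/8
  P(Q=1) = 1/16 + 1/4 = 5/16
  P(Q=2) = 1/16 + 0 = 1/16

H(P) = -[(11/16)·log₂(11/16) + (5/16)·log₂(5/16)]
  = 0.3716 + 0.5244
  = 0.8960 bits
H(Q) = -[(5/8)·log₂(5/8) + (5/16)·log₂(5/16) + (1/16)·log₂(1/16)]
  = 0.4238 + 0.5244 + 0.2500
  = 1.1982 bits
H(P,Q) = -[(9/16)·log₂(9/16) + (1/16)·log₂(1/16) + (1/16)·log₂(1/16) + (1/16)·log₂(1/16) + (1/4)·log₂(1/4)]
  = 0.4669 + 0.2500 + 0.2500 + 0.2500 + 0.5000
  = 1.7169 bits

I(P;Q) = H(P) + H(Q) - H(P,Q)
  = 0.8960 + 1.1982 - 1.7169
  = 0.3773 bits

Distribution 2 (S, T):
Marginal P(S) (row sums):
  P(S=0) = 0 + 3/16 + 0 = 3/16
  P(S=1) = 7/16 + 1/16 + 0 = 1/2
  P(S=2) = 1/16 + 3/16 + 1/16 = 5/16
Marginal P(T) (column sums):
  P(T=0) = 0 + 7/16 + 1/16 = 1/2
  P(T=1) = 3/16 + 1/16 + 3/16 = 7/16
  P(T=2) = 0 + 0 + 1/16 = 1/16

H(S) = -[(3/16)·log₂(3/16) + (1/2)·log₂(1/2) + (5/16)·log₂(5/16)]
  = 0.4528 + 0.5000 + 0.5244
  = 1.4772 bits
H(T) = -[(1/2)·log₂(1/2) + (7/16)·log₂(7/16) + (1/16)·log₂(1/16)]
  = 0.5000 + 0.5218 + 0.2500
  = 1.2718 bits
H(S,T) = -[(3/16)·log₂(3/16) + (7/16)·log₂(7/16) + (1/16)·log₂(1/16) + (1/16)·log₂(1/16) + (3/16)·log₂(3/16) + (1/16)·log₂(1/16)]
  = 0.4528 + 0.5218 + 0.2500 + 0.2500 + 0.4528 + 0.2500
  = 2.1774 bits

I(S;T) = H(S) + H(T) - H(S,T)
  = 1.4772 + 1.2718 - 2.1774
  = 0.5716 bits

I(S;T) = 0.5716 bits > I(P;Q) = 0.3773 bits, so (S, T) has the higher mutual information (stronger dependence).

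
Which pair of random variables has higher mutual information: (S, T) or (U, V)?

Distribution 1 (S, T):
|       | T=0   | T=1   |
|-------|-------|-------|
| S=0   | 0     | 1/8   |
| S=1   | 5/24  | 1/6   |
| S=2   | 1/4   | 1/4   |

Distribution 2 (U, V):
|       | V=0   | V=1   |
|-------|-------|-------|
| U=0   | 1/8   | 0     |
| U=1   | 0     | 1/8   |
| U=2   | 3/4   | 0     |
Distribution 1 (S, T):
Marginal P(S) (row sums):
  P(S=0) = 0 + 1/8 = 1/8
  P(S=1) = 5/24 + 1/6 = 3/8
  P(S=2) = 1/4 + 1/4 = 1/2
Marginal P(T) (column sums):
  P(T=0) = 0 + 5/24 + 1/4 = 11/24
  P(T=1) = 1/8 + 1/6 + 1/4 = 13/24

H(S) = -[(1/8)·log₂(1/8) + (3/8)·log₂(3/8) + (1/2)·log₂(1/2)]
  = 0.3750 + 0.5306 + 0.5000
  = 1.4056 bits
H(T) = -[(11/24)·log₂(11/24) + (13/24)·log₂(13/24)]
  = 0.5159 + 0.4791
  = 0.9950 bits
H(S,T) = -[(1/8)·log₂(1/8) + (5/24)·log₂(5/24) + (1/6)·log₂(1/6) + (1/4)·log₂(1/4) + (1/4)·log₂(1/4)]
  = 0.3750 + 0.4715 + 0.4308 + 0.5000 + 0.5000
  = 2.2773 bits

I(S;T) = H(S) + H(T) - H(S,T)
  = 1.4056 + 0.9950 - 2.2773
  = 0.1233 bits

Distribution 2 (U, V):
Marginal P(U) (row sums):
  P(U=0) = 1/8 + 0 = 1/8
  P(U=1) = 0 + 1/8 = 1/8
  P(U=2) = 3/4 + 0 = 3/4
Marginal P(V) (column sums):
  P(V=0) = 1/8 + 0 + 3/4 = 7/8
  P(V=1) = 0 + 1/8 + 0 = 1/8

H(U) = -[(1/8)·log₂(1/8) + (1/8)·log₂(1/8) + (3/4)·log₂(3/4)]
  = 0.3750 + 0.3750 + 0.3113
  = 1.0613 bits
H(V) = -[(7/8)·log₂(7/8) + (1/8)·log₂(1/8)]
  = 0.1686 + 0.3750
  = 0.5436 bits
H(U,V) = -[(1/8)·log₂(1/8) + (1/8)·log₂(1/8) + (3/4)·log₂(3/4)]
  = 0.3750 + 0.3750 + 0.3113
  = 1.0613 bits

I(U;V) = H(U) + H(V) - H(U,V)
  = 1.0613 + 0.5436 - 1.0613
  = 0.5436 bits

I(U;V) = 0.5436 bits > I(S;T) = 0.1233 bits, so (U, V) has the higher mutual information (stronger dependence).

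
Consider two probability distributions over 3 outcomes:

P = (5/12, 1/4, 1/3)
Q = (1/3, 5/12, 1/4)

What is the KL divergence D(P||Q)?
D(P||Q) = Σ P(i) log₂(P(i)/Q(i))
  i=0: (5/12) × log₂((5/12)/(1/3)) = (5/12) × log₂(5/4) = 0.1341
  i=1: (1/4) × log₂((1/4)/(5/12)) = (1/4) × log₂(3/5) = -0.1842
  i=2: (1/3) × log₂((1/3)/(1/4)) = (1/3) × log₂(4/3) = 0.1383
D(P||Q) = 0.1341 - 0.1842 + 0.1383
  = 0.0882 bits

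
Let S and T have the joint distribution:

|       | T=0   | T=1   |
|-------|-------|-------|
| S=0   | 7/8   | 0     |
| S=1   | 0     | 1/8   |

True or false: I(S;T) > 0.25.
Marginal P(S) (row sums):
  P(S=0) = 7/8 + 0 = 7/8
  P(S=1) = 0 + 1/8 = 1/8
Marginal P(T) (column sums):
  P(T=0) = 7/8 + 0 = 7/8
  P(T=1) = 0 + 1/8 = 1/8

H(S) = -[(7/8)·log₂(7/8) + (1/8)·log₂(1/8)]
  = 0.1686 + 0.3750
  = 0.5436 bits
H(T) = -[(7/8)·log₂(7/8) + (1/8)·log₂(1/8)]
  = 0.1686 + 0.3750
  = 0.5436 bits
H(S,T) = -[(7/8)·log₂(7/8) + (1/8)·log₂(1/8)]
  = 0.1686 + 0.3750
  = 0.5436 bits

I(S;T) = H(S) + H(T) - H(S,T)
  = 0.5436 + 0.5436 - 0.5436
  = 0.5436 bits

True. I(S;T) = 0.5436 bits, which is > 0.25 bits.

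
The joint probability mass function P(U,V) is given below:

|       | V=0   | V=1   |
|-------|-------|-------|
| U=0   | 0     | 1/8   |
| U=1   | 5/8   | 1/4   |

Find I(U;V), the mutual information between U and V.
Marginal P(U) (row sums):
  P(U=0) = 0 + 1/8 = 1/8
  P(U=1) = 5/8 + 1/4 = 7/8
Marginal P(V) (column sums):
  P(V=0) = 0 + 5/8 = 5/8
  P(V=1) = 1/8 + 1/4 = 3/8

H(U) = -[(1/8)·log₂(1/8) + (7/8)·log₂(7/8)]
  = 0.3750 + 0.1686
  = 0.5436 bits
H(V) = -[(5/8)·log₂(5/8) + (3/8)·log₂(3/8)]
  = 0.4238 + 0.5306
  = 0.9544 bits
H(U,V) = -[(1/8)·log₂(1/8) + (5/8)·log₂(5/8) + (1/4)·log₂(1/4)]
  = 0.3750 + 0.4238 + 0.5000
  = 1.2988 bits

I(U;V) = H(U) + H(V) - H(U,V)
  = 0.5436 + 0.9544 - 1.2988
  = 0.1992 bits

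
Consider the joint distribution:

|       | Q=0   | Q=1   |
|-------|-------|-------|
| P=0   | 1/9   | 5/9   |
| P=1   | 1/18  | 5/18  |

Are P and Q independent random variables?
Marginal P(P) (row sums):
  P(P=0) = 1/9 + 5/9 = 2/3
  P(P=1) = 1/18 + 5/18 = 1/3
Marginal P(Q) (column sums):
  P(Q=0) = 1/9 + 1/18 = 1/6
  P(Q=1) = 5/9 + 5/18 = 5/6

P and Q are independent iff P(P=i,Q=j) = P(P=i)·P(Q=j) for every cell.
  P(P=0)·P(Q=0) = 2/3 × 1/6 = 1/9 = P(P=0,Q=0) ✓
  P(P=0)·P(Q=1) = 2/3 × 5/6 = 5/9 = P(P=0,Q=1) ✓
  P(P=1)·P(Q=0) = 1/3 × 1/6 = 1/18 = P(P=1,Q=0) ✓
  P(P=1)·P(Q=1) = 1/3 × 5/6 = 5/18 = P(P=1,Q=1) ✓

Yes, P and Q are independent: every cell factors, so I(P;Q) = 0 bits.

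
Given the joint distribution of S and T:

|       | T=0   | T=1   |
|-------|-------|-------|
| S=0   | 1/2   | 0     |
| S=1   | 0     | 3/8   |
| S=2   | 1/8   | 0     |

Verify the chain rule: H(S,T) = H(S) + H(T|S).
Left side:
H(S,T) = -[(1/2)·log₂(1/2) + (3/8)·log₂(3/8) + (1/8)·log₂(1/8)]
  = 0.5000 + 0.5306 + 0.3750
  = 1.4056 bits

Right side:
Marginal P(S) (row sums):
  P(S=0) = 1/2 + 0 = 1/2
  P(S=1) = 0 + 3/8 = 3/8
  P(S=2) = 1/8 + 0 = 1/8
H(S) = -[(1/2)·log₂(1/2) + (3/8)·log₂(3/8) + (1/8)·log₂(1/8)]
  = 0.5000 + 0.5306 + 0.3750
  = 1.4056 bits
H(T|S) = -Σ P(S,T)·log₂ P(T|S), where P(T|S) = P(S,T) / P(S)
  (cells with P(S,T) = 0 contribute 0)
  (S=0,T=0): P(T|S) = (1/2)/(1/2) = 1;  -(1/2)·log₂(1) = 0.0000
  (S=1,T=1): P(T|S) = (3/8)/(3/8) = 1;  -(3/8)·log₂(1) = 0.0000
  (S=2,T=0): P(T|S) = (1/8)/(1/8) = 1;  -(1/8)·log₂(1) = 0.0000
H(T|S) = 0.0000 + 0.0000 + 0.0000
  = 0.0000 bits
H(S) + H(T|S) = 1.4056 + 0.0000 = 1.4056 bits

Both sides equal 1.4056 bits, so the chain rule holds ✓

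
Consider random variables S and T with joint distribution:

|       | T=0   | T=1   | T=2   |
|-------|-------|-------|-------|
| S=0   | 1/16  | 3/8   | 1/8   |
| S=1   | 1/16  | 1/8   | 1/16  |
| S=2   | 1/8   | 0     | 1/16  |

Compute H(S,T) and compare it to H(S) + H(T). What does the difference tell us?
Marginal P(S) (row sums):
  P(S=0) = 1/16 + 3/8 + 1/8 = 9/16
  P(S=1) = 1/16 + 1/8 + 1/16 = 1/4
  P(S=2) = 1/8 + 0 + 1/16 = 3/16
Marginal P(T) (column sums):
  P(T=0) = 1/16 + 1/16 + 1/8 = 1/4
  P(T=1) = 3/8 + 1/8 + 0 = 1/2
  P(T=2) = 1/8 + 1/16 + 1/16 = 1/4

H(S,T) = -[(1/16)·log₂(1/16) + (3/8)·log₂(3/8) + (1/8)·log₂(1/8) + (1/16)·log₂(1/16) + (1/8)·log₂(1/8) + (1/16)·log₂(1/16) + (1/8)·log₂(1/8) + (1/16)·log₂(1/16)]
  = 0.2500 + 0.5306 + 0.3750 + 0.2500 + 0.3750 + 0.2500 + 0.3750 + 0.2500
  = 2.6556 bits
H(S) = -[(9/16)·log₂(9/16) + (1/4)·log₂(1/4) + (3/16)·log₂(3/16)]
  = 0.4669 + 0.5000 + 0.4528
  = 1.4197 bits
H(T) = -[(1/4)·log₂(1/4) + (1/2)·log₂(1/2) + (1/4)·log₂(1/4)]
  = 0.5000 + 0.5000 + 0.5000
  = 1.5000 bits

H(S) + H(T) = 1.4197 + 1.5000 = 2.9197 bits
Difference: H(S) + H(T) - H(S,T) = 2.9197 - 2.6556 = 0.2641 bits = I(S;T)

The difference is the mutual information; it is positive here, so S and T are dependent (knowing one reduces uncertainty about the other by 0.2641 bits).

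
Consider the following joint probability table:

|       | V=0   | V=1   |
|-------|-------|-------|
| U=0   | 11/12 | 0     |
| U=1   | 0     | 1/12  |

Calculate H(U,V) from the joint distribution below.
H(U,V) = -Σ P(U,V) log₂ P(U,V), summed over the non-zero cells:
H(U,V) = -[(11/12)·log₂(11/12) + (1/12)·log₂(1/12)]
  = 0.1151 + 0.2987
  = 0.4138 bits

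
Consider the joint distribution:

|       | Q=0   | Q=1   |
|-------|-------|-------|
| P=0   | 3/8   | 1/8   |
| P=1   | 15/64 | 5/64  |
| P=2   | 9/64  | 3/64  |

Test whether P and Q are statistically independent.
Marginal P(P) (row sums):
  P(P=0) = 3/8 + 1/8 = 1/2
  P(P=1) = 15/64 + 5/64 = 5/16
  P(P=2) = 9/64 + 3/64 = 3/16
Marginal P(Q) (column sums):
  P(Q=0) = 3/8 + 15/64 + 9/64 = 3/4
  P(Q=1) = 1/8 + 5/64 + 3/64 = 1/4

P and Q are independent iff P(P=i,Q=j) = P(P=i)·P(Q=j) for every cell.
  P(P=0)·P(Q=0) = 1/2 × 3/4 = 3/8 = P(P=0,Q=0) ✓
  P(P=0)·P(Q=1) = 1/2 × 1/4 = 1/8 = P(P=0,Q=1) ✓
  P(P=1)·P(Q=0) = 5/16 × 3/4 = 15/64 = P(P=1,Q=0) ✓
  P(P=1)·P(Q=1) = 5/16 × 1/4 = 5/64 = P(P=1,Q=1) ✓
  P(P=2)·P(Q=0) = 3/16 × 3/4 = 9/64 = P(P=2,Q=0) ✓
  P(P=2)·P(Q=1) = 3/16 × 1/4 = 3/64 = P(P=2,Q=1) ✓

Yes, P and Q are independent: every cell factors, so I(P;Q) = 0 bits.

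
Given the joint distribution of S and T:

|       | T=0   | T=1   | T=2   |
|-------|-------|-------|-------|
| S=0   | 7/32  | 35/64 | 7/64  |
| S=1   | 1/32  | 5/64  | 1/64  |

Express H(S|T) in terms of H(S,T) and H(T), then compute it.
H(S|T) = H(S,T) - H(T)

Marginal P(T) (column sums):
  P(T=0) = 7/32 + 1/32 = 1/4
  P(T=1) = 35/64 + 5/64 = 5/8
  P(T=2) = 7/64 + 1/64 = 1/8

H(S,T) = -[(7/32)·log₂(7/32) + (35/64)·log₂(35/64) + (7/64)·log₂(7/64) + (1/32)·log₂(1/32) + (5/64)·log₂(5/64) + (1/64)·log₂(1/64)]
  = 0.4796 + 0.4762 + 0.3492 + 0.1563 + 0.2873 + 0.0938
  = 1.8424 bits
H(T) = -[(1/4)·log₂(1/4) + (5/8)·log₂(5/8) + (1/8)·log₂(1/8)]
  = 0.5000 + 0.4238 + 0.3750
  = 1.2988 bits

H(S|T) = 1.8424 - 1.2988 = 0.5436 bits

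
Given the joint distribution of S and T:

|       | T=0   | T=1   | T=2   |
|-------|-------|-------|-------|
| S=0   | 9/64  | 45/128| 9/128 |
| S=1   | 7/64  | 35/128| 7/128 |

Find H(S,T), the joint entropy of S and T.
H(S,T) = -Σ P(S,T) log₂ P(S,T), summed over the non-zero cells:
H(S,T) = -[(9/64)·log₂(9/64) + (45/128)·log₂(45/128) + (9/128)·log₂(9/128) + (7/64)·log₂(7/64) + (35/128)·log₂(35/128) + (7/128)·log₂(7/128)]
  = 0.3980 + 0.5302 + 0.2693 + 0.3492 + 0.5115 + 0.2293
  = 2.2875 bits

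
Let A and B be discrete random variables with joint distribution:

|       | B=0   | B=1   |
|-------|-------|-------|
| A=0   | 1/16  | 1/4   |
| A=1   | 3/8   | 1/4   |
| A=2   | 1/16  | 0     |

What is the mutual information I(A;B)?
Marginal P(A) (row sums):
  P(A=0) = 1/16 + 1/4 = 5/16
  P(A=1) = 3/8 + 1/4 = 5/8
  P(A=2) = 1/16 + 0 = 1/16
Marginal P(B) (column sums):
  P(B=0) = 1/16 + 3/8 + 1/16 = 1/2
  P(B=1) = 1/4 + 1/4 + 0 = 1/2

H(A) = -[(5/16)·log₂(5/16) + (5/8)·log₂(5/8) + (1/16)·log₂(1/16)]
  = 0.5244 + 0.4238 + 0.2500
  = 1.1982 bits
H(B) = -[(1/2)·log₂(1/2) + (1/2)·log₂(1/2)]
  = 0.5000 + 0.5000
  = 1.0000 bits
H(A,B) = -[(1/16)·log₂(1/16) + (1/4)·log₂(1/4) + (3/8)·log₂(3/8) + (1/4)·log₂(1/4) + (1/16)·log₂(1/16)]
  = 0.2500 + 0.5000 + 0.5306 + 0.5000 + 0.2500
  = 2.0306 bits

I(A;B) = H(A) + H(B) - H(A,B)
  = 1.1982 + 1.0000 - 2.0306
  = 0.1676 bits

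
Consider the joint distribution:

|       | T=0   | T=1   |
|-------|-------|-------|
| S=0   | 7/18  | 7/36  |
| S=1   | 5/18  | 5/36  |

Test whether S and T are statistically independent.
Marginal P(S) (row sums):
  P(S=0) = 7/18 + 7/36 = 7/12
  P(S=1) = 5/18 + 5/36 = 5/12
Marginal P(T) (column sums):
  P(T=0) = 7/18 + 5/18 = 2/3
  P(T=1) = 7/36 + 5/36 = 1/3

S and T are independent iff P(S=i,T=j) = P(S=i)·P(T=j) for every cell.
  P(S=0)·P(T=0) = 7/12 × 2/3 = 7/18 = P(S=0,T=0) ✓
  P(S=0)·P(T=1) = 7/12 × 1/3 = 7/36 = P(S=0,T=1) ✓
  P(S=1)·P(T=0) = 5/12 × 2/3 = 5/18 = P(S=1,T=0) ✓
  P(S=1)·P(T=1) = 5/12 × 1/3 = 5/36 = P(S=1,T=1) ✓

Yes, S and T are independent: every cell factors, so I(S;T) = 0 bits.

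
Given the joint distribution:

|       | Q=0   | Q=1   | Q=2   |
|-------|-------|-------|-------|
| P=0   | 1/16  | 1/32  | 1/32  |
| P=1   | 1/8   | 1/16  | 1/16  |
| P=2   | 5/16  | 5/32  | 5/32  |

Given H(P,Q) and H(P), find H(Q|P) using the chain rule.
From the chain rule: H(P,Q) = H(P) + H(Q|P)
Therefore: H(Q|P) = H(P,Q) - H(P)

H(P,Q) = -[(1/16)·log₂(1/16) + (1/32)·log₂(1/32) + (1/32)·log₂(1/32) + (1/8)·log₂(1/8) + (1/16)·log₂(1/16) + (1/16)·log₂(1/16) + (5/16)·log₂(5/16) + (5/32)·log₂(5/32) + (5/32)·log₂(5/32)]
  = 0.2500 + 0.1563 + 0.1563 + 0.3750 + 0.2500 + 0.2500 + 0.5244 + 0.4184 + 0.4184
  = 2.7988 bits
Marginal P(P) (row sums):
  P(P=0) = 1/16 + 1/32 + 1/32 = 1/8
  P(P=1) = 1/8 + 1/16 + 1/16 = 1/4
  P(P=2) = 5/16 + 5/32 + 5/32 = 5/8
H(P) = -[(1/8)·log₂(1/8) + (1/4)·log₂(1/4) + (5/8)·log₂(5/8)]
  = 0.3750 + 0.5000 + 0.4238
  = 1.2988 bits

H(Q|P) = 2.7988 - 1.2988 = 1.5000 bits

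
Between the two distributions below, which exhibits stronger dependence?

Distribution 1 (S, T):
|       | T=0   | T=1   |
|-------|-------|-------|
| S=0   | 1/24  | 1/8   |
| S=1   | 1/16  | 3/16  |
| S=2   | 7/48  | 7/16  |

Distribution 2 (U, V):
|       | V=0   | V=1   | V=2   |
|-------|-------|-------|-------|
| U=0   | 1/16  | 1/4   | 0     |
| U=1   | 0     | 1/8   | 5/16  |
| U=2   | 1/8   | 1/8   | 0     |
Distribution 1 (S, T):
Marginal P(S) (row sums):
  P(S=0) = 1/24 + 1/8 = 1/6
  P(S=1) = 1/16 + 3/16 = 1/4
  P(S=2) = 7/48 + 7/16 = 7/12
Marginal P(T) (column sums):
  P(T=0) = 1/24 + 1/16 + 7/48 = 1/4
  P(T=1) = 1/8 + 3/16 + 7/16 = 3/4

H(S) = -[(1/6)·log₂(1/6) + (1/4)·log₂(1/4) + (7/12)·log₂(7/12)]
  = 0.4308 + 0.5000 + 0.4536
  = 1.3844 bits
H(T) = -[(1/4)·log₂(1/4) + (3/4)·log₂(3/4)]
  = 0.5000 + 0.3113
  = 0.8113 bits
H(S,T) = -[(1/24)·log₂(1/24) + (1/8)·log₂(1/8) + (1/16)·log₂(1/16) + (3/16)·log₂(3/16) + (7/48)·log₂(7/48) + (7/16)·log₂(7/16)]
  = 0.1910 + 0.3750 + 0.2500 + 0.4528 + 0.4051 + 0.5218
  = 2.1957 bits

I(S;T) = H(S) + H(T) - H(S,T)
  = 1.3844 + 0.8113 - 2.1957
  = 0.0000 bits

Distribution 2 (U, V):
Marginal P(U) (row sums):
  P(U=0) = 1/16 + 1/4 + 0 = 5/16
  P(U=1) = 0 + 1/8 + 5/16 = 7/16
  P(U=2) = 1/8 + 1/8 + 0 = 1/4
Marginal P(V) (column sums):
  P(V=0) = 1/16 + 0 + 1/8 = 3/16
  P(V=1) = 1/4 + 1/8 + 1/8 = 1/2
  P(V=2) = 0 + 5/16 + 0 = 5/16

H(U) = -[(5/16)·log₂(5/16) + (7/16)·log₂(7/16) + (1/4)·log₂(1/4)]
  = 0.5244 + 0.5218 + 0.5000
  = 1.5462 bits
H(V) = -[(3/16)·log₂(3/16) + (1/2)·log₂(1/2) + (5/16)·log₂(5/16)]
  = 0.4528 + 0.5000 + 0.5244
  = 1.4772 bits
H(U,V) = -[(1/16)·log₂(1/16) + (1/4)·log₂(1/4) + (1/8)·log₂(1/8) + (5/16)·log₂(5/16) + (1/8)·log₂(1/8) + (1/8)·log₂(1/8)]
  = 0.2500 + 0.5000 + 0.3750 + 0.5244 + 0.3750 + 0.3750
  = 2.3994 bits

I(U;V) = H(U) + H(V) - H(U,V)
  = 1.5462 + 1.4772 - 2.3994
  = 0.6240 bits

I(U;V) = 0.6240 bits > I(S;T) = 0.0000 bits, so (U, V) has the higher mutual information (stronger dependence).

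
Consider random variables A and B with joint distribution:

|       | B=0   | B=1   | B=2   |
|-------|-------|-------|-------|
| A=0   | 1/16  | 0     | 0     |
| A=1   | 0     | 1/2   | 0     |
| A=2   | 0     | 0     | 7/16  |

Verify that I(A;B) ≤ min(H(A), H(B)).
Marginal P(A) (row sums):
  P(A=0) = 1/16 + 0 + 0 = 1/16
  P(A=1) = 0 + 1/2 + 0 = 1/2
  P(A=2) = 0 + 0 + 7/16 = 7/16
Marginal P(B) (column sums):
  P(B=0) = 1/16 + 0 + 0 = 1/16
  P(B=1) = 0 + 1/2 + 0 = 1/2
  P(B=2) = 0 + 0 + 7/16 = 7/16

H(A) = -[(1/16)·log₂(1/16) + (1/2)·log₂(1/2) + (7/16)·log₂(7/16)]
  = 0.2500 + 0.5000 + 0.5218
  = 1.2718 bits
H(B) = -[(1/16)·log₂(1/16) + (1/2)·log₂(1/2) + (7/16)·log₂(7/16)]
  = 0.2500 + 0.5000 + 0.5218
  = 1.2718 bits
H(A,B) = -[(1/16)·log₂(1/16) + (1/2)·log₂(1/2) + (7/16)·log₂(7/16)]
  = 0.2500 + 0.5000 + 0.5218
  = 1.2718 bits

I(A;B) = H(A) + H(B) - H(A,B)
  = 1.2718 + 1.2718 - 1.2718
  = 1.2718 bits

min(H(A), H(B)) = min(1.2718, 1.2718) = 1.2718 bits
Since 1.2718 ≤ 1.2718, the bound is satisfied ✓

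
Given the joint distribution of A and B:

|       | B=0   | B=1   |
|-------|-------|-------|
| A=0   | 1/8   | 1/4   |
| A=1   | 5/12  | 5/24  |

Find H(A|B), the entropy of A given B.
Marginal P(B) (column sums):
  P(B=0) = 1/8 + 5/12 = 13/24
  P(B=1) = 1/4 + 5/24 = 11/24

H(A|B) = -Σ P(A,B)·log₂ P(A|B), where P(A|B) = P(A,B) / P(B)
  (A=0,B=0): P(A|B) = (1/8)/(13/24) = 3/13;  -(1/8)·log₂(3/13) = 0.2644
  (A=0,B=1): P(A|B) = (1/4)/(11/24) = 6/11;  -(1/4)·log₂(6/11) = 0.2186
  (A=1,B=0): P(A|B) = (5/12)/(13/24) = 10/13;  -(5/12)·log₂(10/13) = 0.1577
  (A=1,B=1): P(A|B) = (5/24)/(11/24) = 5/11;  -(5/24)·log₂(5/11) = 0.2370
H(A|B) = 0.2644 + 0.2186 + 0.1577 + 0.2370
  = 0.8777 bits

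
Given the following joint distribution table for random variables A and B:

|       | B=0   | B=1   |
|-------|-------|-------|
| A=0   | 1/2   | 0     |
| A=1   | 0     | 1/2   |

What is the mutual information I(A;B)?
Marginal P(A) (row sums):
  P(A=0) = 1/2 + 0 = 1/2
  P(A=1) = 0 + 1/2 = 1/2
Marginal P(B) (column sums):
  P(B=0) = 1/2 + 0 = 1/2
  P(B=1) = 0 + 1/2 = 1/2

H(A) = -[(1/2)·log₂(1/2) + (1/2)·log₂(1/2)]
  = 0.5000 + 0.5000
  = 1.0000 bits
H(B) = -[(1/2)·log₂(1/2) + (1/2)·log₂(1/2)]
  = 0.5000 + 0.5000
  = 1.0000 bits
H(A,B) = -[(1/2)·log₂(1/2) + (1/2)·log₂(1/2)]
  = 0.5000 + 0.5000
  = 1.0000 bits

I(A;B) = H(A) + H(B) - H(A,B)
  = 1.0000 + 1.0000 - 1.0000
  = 1.0000 bits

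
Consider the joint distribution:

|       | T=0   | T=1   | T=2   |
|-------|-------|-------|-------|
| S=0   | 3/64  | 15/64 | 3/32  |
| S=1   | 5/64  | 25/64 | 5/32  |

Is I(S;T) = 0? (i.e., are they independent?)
Marginal P(S) (row sums):
  P(S=0) = 3/64 + 15/64 + 3/32 = 3/8
  P(S=1) = 5/64 + 25/64 + 5/32 = 5/8
Marginal P(T) (column sums):
  P(T=0) = 3/64 + 5/64 = 1/8
  P(T=1) = 15/64 + 25/64 = 5/8
  P(T=2) = 3/32 + 5/32 = 1/4

S and T are independent iff P(S=i,T=j) = P(S=i)·P(T=j) for every cell.
  P(S=0)·P(T=0) = 3/8 × 1/8 = 3/64 = P(S=0,T=0) ✓
  P(S=0)·P(T=1) = 3/8 × 5/8 = 15/64 = P(S=0,T=1) ✓
  P(S=0)·P(T=2) = 3/8 × 1/4 = 3/32 = P(S=0,T=2) ✓
  P(S=1)·P(T=0) = 5/8 × 1/8 = 5/64 = P(S=1,T=0) ✓
  P(S=1)·P(T=1) = 5/8 × 5/8 = 25/64 = P(S=1,T=1) ✓
  P(S=1)·P(T=2) = 5/8 × 1/4 = 5/32 = P(S=1,T=2) ✓

Yes, S and T are independent: every cell factors, so I(S;T) = 0 bits.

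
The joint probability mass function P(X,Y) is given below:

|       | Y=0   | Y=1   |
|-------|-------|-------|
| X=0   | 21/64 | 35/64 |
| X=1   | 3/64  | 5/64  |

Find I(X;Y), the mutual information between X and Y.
Marginal P(X) (row sums):
  P(X=0) = 21/64 + 35/64 = 7/8
  P(X=1) = 3/64 + 5/64 = 1/8
Marginal P(Y) (column sums):
  P(Y=0) = 21/64 + 3/64 = 3/8
  P(Y=1) = 35/64 + 5/64 = 5/8

H(X) = -[(7/8)·log₂(7/8) + (1/8)·log₂(1/8)]
  = 0.1686 + 0.3750
  = 0.5436 bits
H(Y) = -[(3/8)·log₂(3/8) + (5/8)·log₂(5/8)]
  = 0.5306 + 0.4238
  = 0.9544 bits
H(X,Y) = -[(21/64)·log₂(21/64) + (35/64)·log₂(35/64) + (3/64)·log₂(3/64) + (5/64)·log₂(5/64)]
  = 0.5275 + 0.4762 + 0.2070 + 0.2873
  = 1.4980 bits

I(X;Y) = H(X) + H(Y) - H(X,Y)
  = 0.5436 + 0.9544 - 1.4980
  = 0.0000 bits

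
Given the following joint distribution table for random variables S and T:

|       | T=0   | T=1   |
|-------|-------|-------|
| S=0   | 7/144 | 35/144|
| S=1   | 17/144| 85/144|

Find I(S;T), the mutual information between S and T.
Marginal P(S) (row sums):
  P(S=0) = 7/144 + 35/144 = 7/24
  P(S=1) = 17/144 + 85/144 = 17/24
Marginal P(T) (column sums):
  P(T=0) = 7/144 + 17/144 = 1/6
  P(T=1) = 35/144 + 85/144 = 5/6

H(S) = -[(7/24)·log₂(7/24) + (17/24)·log₂(17/24)]
  = 0.5185 + 0.3524
  = 0.8709 bits
H(T) = -[(1/6)·log₂(1/6) + (5/6)·log₂(5/6)]
  = 0.4308 + 0.2192
  = 0.6500 bits
H(S,T) = -[(7/144)·log₂(7/144) + (35/144)·log₂(35/144) + (17/144)·log₂(17/144) + (85/144)·log₂(85/144)]
  = 0.2121 + 0.4960 + 0.3639 + 0.4489
  = 1.5209 bits

I(S;T) = H(S) + H(T) - H(S,T)
  = 0.8709 + 0.6500 - 1.5209
  = 0.0000 bits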